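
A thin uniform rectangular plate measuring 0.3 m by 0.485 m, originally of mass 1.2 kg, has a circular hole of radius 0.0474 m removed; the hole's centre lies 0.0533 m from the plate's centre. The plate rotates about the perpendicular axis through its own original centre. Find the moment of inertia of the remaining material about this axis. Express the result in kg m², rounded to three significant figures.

Unpierced body about its centre: I₀ = (1/12)M(a²+b²) = (1/12)(1.2)[(0.3)² + (0.485)²] = 0.032522 kg m².
The removed disk has mass m = M·πr²/(ab) = (1.2)·π(0.0474)²/(0.3·0.485) = 0.058214 kg (same uniform areal density).
Its moment of inertia about the rotation axis (parallel-axis theorem): I_hole = (1/2)mr² + md² = (1/2)(0.058214)(0.0474)² + (0.058214)(0.0533)² = 0.00023077 kg m².
Treating the hole as negative mass, I = I₀ − I_hole = 0.032522 − 0.00023077 = 0.032292 kg m².

0.0323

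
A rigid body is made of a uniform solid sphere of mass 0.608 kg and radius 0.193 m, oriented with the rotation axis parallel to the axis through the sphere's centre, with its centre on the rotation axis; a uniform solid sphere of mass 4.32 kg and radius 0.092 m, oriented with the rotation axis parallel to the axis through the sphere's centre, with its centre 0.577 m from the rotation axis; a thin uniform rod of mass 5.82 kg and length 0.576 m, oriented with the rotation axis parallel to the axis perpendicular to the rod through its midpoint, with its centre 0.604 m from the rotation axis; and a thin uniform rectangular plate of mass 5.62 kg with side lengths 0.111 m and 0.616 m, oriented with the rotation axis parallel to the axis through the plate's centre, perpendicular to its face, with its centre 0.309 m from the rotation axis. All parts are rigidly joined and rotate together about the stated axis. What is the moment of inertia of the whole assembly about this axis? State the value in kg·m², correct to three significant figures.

Solid sphere: I_cm = (2/5)MR² = (2/5)(0.608)(0.193)² = 0.009059 kg·m²; axis through the centre, so I = 0.009059 kg·m².
Solid sphere: I_cm = (2/5)MR² = (2/5)(4.32)(0.092)² = 0.014626 kg·m²; centre at d = 0.577 m, so the parallel axis theorem gives I = 0.014626 + (4.32)(0.577)² = 1.4529 kg·m².
Thin rod: I_cm = (1/12)ML² = (1/12)(5.82)(0.576)² = 0.16091 kg·m²; centre at d = 0.604 m, so the parallel axis theorem gives I = 0.16091 + (5.82)(0.604)² = 2.2841 kg·m².
Rectangular plate: I_cm = (1/12)M(a²+b²) = (1/12)(5.62)[(0.111)² + (0.616)²] = 0.18348 kg·m²; centre at d = 0.309 m, so the parallel axis theorem gives I = 0.18348 + (5.62)(0.309)² = 0.72009 kg·m².
Total I = 0.009059 + 1.4529 + 2.2841 + 0.72009 = 4.4662 kg·m².

4.47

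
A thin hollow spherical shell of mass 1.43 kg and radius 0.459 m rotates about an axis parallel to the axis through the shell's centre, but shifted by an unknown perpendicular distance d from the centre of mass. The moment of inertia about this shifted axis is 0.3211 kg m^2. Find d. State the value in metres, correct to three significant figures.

0.290

About the centre-of-mass axis, I_cm = (2/3)MR² = (2/3)(1.43)(0.459)² = 0.20085 kg m^2.
Parallel axis theorem: I = I_cm + Md², so Md² = 0.3211 − 0.20085 = 0.12025 kg m^2.
d = √(0.12025 / 1.43) = 0.28999 m.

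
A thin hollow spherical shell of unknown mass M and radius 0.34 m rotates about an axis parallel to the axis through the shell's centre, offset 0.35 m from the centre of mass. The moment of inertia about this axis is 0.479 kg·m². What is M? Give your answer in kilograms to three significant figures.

I = I_cm + Md² = (2/3)MR² + Md² = M·[0.666667·(0.34)² + (0.35)²] = M·0.19957.
So M = 0.479 / 0.19957 = 2.4002 kg.

2.40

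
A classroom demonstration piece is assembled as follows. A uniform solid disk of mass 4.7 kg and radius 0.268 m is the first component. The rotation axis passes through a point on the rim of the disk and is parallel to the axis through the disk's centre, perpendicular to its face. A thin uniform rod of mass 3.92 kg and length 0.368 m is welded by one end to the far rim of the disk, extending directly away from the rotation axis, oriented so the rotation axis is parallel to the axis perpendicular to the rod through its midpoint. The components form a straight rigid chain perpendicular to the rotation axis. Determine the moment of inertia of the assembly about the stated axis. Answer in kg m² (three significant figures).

Solid disk: I_cm = (1/2)MR² = (1/2)(4.7)(0.268)² = 0.16879 kg m²; centre at d = 0.268 m, so I = I_cm + Md² gives I = 0.16879 + (4.7)(0.268)² = 0.50636 kg m².
Thin rod: I_cm = (1/12)ML² = (1/12)(3.92)(0.368)² = 0.044239 kg m²; centre at d = 0.268 + 0.268 + 0.184 = 0.72 m, so I = I_cm + Md² gives I = 0.044239 + (3.92)(0.72)² = 2.0764 kg m².
Total I = 0.50636 + 2.0764 = 2.5827 kg m².

2.58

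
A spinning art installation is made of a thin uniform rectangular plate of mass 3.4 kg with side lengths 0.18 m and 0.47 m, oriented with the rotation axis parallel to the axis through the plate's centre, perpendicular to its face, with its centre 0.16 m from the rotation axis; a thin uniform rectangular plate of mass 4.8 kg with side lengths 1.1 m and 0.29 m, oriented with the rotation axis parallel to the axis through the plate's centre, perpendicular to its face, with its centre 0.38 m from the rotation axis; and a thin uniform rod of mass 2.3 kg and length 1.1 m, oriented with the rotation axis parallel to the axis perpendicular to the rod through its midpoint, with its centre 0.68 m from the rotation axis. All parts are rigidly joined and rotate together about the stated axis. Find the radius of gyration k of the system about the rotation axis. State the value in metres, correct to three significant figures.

0.504

Rectangular plate: I_cm = (1/12)M(a²+b²) = (1/12)(3.4)[(0.18)² + (0.47)²] = 0.071768 kg·m²; centre at d = 0.16 m, so the parallel axis theorem gives I = 0.071768 + (3.4)(0.16)² = 0.15881 kg·m².
Rectangular plate: I_cm = (1/12)M(a²+b²) = (1/12)(4.8)[(1.1)² + (0.29)²] = 0.51764 kg·m²; centre at d = 0.38 m, so the parallel axis theorem gives I = 0.51764 + (4.8)(0.38)² = 1.2108 kg·m².
Thin rod: I_cm = (1/12)ML² = (1/12)(2.3)(1.1)² = 0.23192 kg·m²; centre at d = 0.68 m, so the parallel axis theorem gives I = 0.23192 + (2.3)(0.68)² = 1.2954 kg·m².
Total I = 2.665 kg·m²; total mass M = 10.5 kg.
k = √(I/M) = √(2.665/10.5) = 0.5038 m.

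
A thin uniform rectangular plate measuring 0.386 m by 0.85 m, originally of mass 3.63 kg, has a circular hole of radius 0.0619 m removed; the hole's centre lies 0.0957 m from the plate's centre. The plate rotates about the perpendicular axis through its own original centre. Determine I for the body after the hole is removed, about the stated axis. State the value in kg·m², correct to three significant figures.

0.262

Unpierced body about its centre: I₀ = (1/12)M(a²+b²) = (1/12)(3.63)[(0.386)² + (0.85)²] = 0.26363 kg·m².
The removed disk has mass m = M·πr²/(ab) = (3.63)·π(0.0619)²/(0.386·0.85) = 0.13318 kg (same uniform areal density).
Its moment of inertia about the rotation axis (parallel-axis theorem): I_hole = (1/2)mr² + md² = (1/2)(0.13318)(0.0619)² + (0.13318)(0.0957)² = 0.0014748 kg·m².
Treating the hole as negative mass, I = I₀ − I_hole = 0.26363 − 0.0014748 = 0.26215 kg·m².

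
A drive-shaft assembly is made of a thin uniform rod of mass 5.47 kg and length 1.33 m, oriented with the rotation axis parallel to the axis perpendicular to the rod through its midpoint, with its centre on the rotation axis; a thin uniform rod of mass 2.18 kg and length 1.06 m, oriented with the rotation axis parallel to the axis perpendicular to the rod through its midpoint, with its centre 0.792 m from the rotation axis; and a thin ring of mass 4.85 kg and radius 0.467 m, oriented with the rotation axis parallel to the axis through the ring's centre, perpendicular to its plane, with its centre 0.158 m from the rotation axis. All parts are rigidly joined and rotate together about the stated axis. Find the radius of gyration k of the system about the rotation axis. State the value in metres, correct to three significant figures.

Thin rod: I_cm = (1/12)ML² = (1/12)(5.47)(1.33)² = 0.80632 kg m²; axis through the centre, so I = 0.80632 kg m².
Thin rod: I_cm = (1/12)ML² = (1/12)(2.18)(1.06)² = 0.20412 kg m²; centre at d = 0.792 m, so I = I_cm + Md² gives I = 0.20412 + (2.18)(0.792)² = 1.5716 kg m².
Thin ring: I_cm = MR² = (4.85)(0.467)² = 1.0577 kg m²; centre at d = 0.158 m, so I = I_cm + Md² gives I = 1.0577 + (4.85)(0.158)² = 1.1788 kg m².
Total I = 3.5567 kg m²; total mass M = 12.5 kg.
k = √(I/M) = √(3.5567/12.5) = 0.53342 m.

0.533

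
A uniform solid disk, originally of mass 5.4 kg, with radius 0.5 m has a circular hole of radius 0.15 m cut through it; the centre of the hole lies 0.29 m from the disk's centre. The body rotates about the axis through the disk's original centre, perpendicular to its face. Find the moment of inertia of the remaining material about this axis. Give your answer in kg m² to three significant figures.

Unpierced body about its centre: I₀ = (1/2)MR² = (1/2)(5.4)(0.5)² = 0.675 kg m².
The removed disk has mass m = M·(r/R)² = (5.4)(0.15/0.5)² = 0.486 kg (same uniform areal density).
Its moment of inertia about the rotation axis (parallel-axis theorem): I_hole = (1/2)mr² + md² = (1/2)(0.486)(0.15)² + (0.486)(0.29)² = 0.04634 kg m².
Treating the hole as negative mass, I = I₀ − I_hole = 0.675 − 0.04634 = 0.62866 kg m².

0.629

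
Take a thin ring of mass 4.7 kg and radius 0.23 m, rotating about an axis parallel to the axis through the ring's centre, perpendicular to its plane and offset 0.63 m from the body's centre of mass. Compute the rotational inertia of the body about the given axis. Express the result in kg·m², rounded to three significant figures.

I_cm = MR² = (4.7)(0.23)² = 0.24863 kg·m²; centre at d = 0.63 m, so I = I_cm + Md² gives I = 0.24863 + (4.7)(0.63)² = 2.1141 kg·m².

2.11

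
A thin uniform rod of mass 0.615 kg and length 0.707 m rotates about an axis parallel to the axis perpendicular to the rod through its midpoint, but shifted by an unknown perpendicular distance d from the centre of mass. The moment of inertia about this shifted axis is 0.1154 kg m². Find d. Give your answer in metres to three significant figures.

0.382

About the centre-of-mass axis, I_cm = (1/12)ML² = (1/12)(0.615)(0.707)² = 0.025617 kg m².
Parallel axis theorem: I = I_cm + Md², so Md² = 0.1154 − 0.025617 = 0.089783 kg m².
d = √(0.089783 / 0.615) = 0.38208 m.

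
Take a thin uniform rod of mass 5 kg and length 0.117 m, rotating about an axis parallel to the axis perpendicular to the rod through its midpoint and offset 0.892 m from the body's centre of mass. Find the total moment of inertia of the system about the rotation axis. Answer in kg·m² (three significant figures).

I_cm = (1/12)ML² = (1/12)(5)(0.117)² = 0.0057038 kg·m²; centre at d = 0.892 m, so the parallel axis theorem gives I = 0.0057038 + (5)(0.892)² = 3.984 kg·m².

3.98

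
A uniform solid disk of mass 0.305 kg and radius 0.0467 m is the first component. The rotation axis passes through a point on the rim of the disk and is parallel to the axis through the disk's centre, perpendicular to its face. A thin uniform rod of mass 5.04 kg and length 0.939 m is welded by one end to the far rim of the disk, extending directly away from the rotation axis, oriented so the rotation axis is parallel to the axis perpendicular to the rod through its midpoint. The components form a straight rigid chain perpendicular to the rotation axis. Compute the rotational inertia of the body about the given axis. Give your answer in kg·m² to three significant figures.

1.97

Solid disk: I_cm = (1/2)MR² = (1/2)(0.305)(0.0467)² = 0.00033259 kg·m²; centre at d = 0.0467 m, so I = I_cm + Md² gives I = 0.00033259 + (0.305)(0.0467)² = 0.00099776 kg·m².
Thin rod: I_cm = (1/12)ML² = (1/12)(5.04)(0.939)² = 0.37032 kg·m²; centre at d = 0.0467 + 0.0467 + 0.4695 = 0.5629 m, so I = I_cm + Md² gives I = 0.37032 + (5.04)(0.5629)² = 1.9673 kg·m².
Total I = 0.00099776 + 1.9673 = 1.9683 kg·m².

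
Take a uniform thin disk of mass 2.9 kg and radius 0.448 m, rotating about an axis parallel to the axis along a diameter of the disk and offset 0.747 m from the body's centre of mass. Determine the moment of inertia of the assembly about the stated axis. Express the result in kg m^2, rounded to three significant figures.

1.76

I_cm = (1/4)MR² = (1/4)(2.9)(0.448)² = 0.14551 kg m^2; centre at d = 0.747 m, so the parallel axis theorem gives I = 0.14551 + (2.9)(0.747)² = 1.7637 kg m^2.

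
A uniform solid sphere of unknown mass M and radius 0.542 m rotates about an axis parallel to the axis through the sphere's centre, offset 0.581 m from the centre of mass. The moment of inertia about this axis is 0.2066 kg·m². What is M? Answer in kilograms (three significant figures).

0.454

I = I_cm + Md² = (2/5)MR² + Md² = M·[0.4·(0.542)² + (0.581)²] = M·0.45507.
So M = 0.2066 / 0.45507 = 0.454 kg.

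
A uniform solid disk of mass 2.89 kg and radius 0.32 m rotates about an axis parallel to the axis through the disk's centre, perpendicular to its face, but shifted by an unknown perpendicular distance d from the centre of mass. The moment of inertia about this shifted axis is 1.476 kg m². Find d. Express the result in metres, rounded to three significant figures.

About the centre-of-mass axis, I_cm = (1/2)MR² = (1/2)(2.89)(0.32)² = 0.14797 kg m².
Parallel axis theorem: I = I_cm + Md², so Md² = 1.476 − 0.14797 = 1.328 kg m².
d = √(1.328 / 2.89) = 0.67788 m.

0.678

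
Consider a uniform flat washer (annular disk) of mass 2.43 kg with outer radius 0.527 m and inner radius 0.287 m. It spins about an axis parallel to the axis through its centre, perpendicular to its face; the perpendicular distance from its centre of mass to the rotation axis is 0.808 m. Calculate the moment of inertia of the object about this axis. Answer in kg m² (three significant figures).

I_cm = (1/2)M(R²+r²) = (1/2)(2.43)[(0.527)² + (0.287)²] = 0.43752 kg m²; centre at d = 0.808 m, so I = I_cm + Md² gives I = 0.43752 + (2.43)(0.808)² = 2.024 kg m².

2.02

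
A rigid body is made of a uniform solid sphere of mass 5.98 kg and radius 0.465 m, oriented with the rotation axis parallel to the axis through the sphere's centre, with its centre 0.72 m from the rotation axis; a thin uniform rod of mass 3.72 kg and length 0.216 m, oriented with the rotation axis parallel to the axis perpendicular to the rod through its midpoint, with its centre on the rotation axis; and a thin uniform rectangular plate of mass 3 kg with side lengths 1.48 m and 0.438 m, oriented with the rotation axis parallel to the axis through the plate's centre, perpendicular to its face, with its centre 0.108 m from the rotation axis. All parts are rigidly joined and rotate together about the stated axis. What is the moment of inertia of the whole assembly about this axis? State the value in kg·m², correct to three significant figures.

Solid sphere: I_cm = (2/5)MR² = (2/5)(5.98)(0.465)² = 0.51721 kg·m²; centre at d = 0.72 m, so the parallel axis theorem gives I = 0.51721 + (5.98)(0.72)² = 3.6172 kg·m².
Thin rod: I_cm = (1/12)ML² = (1/12)(3.72)(0.216)² = 0.014463 kg·m²; axis through the centre, so I = 0.014463 kg·m².
Rectangular plate: I_cm = (1/12)M(a²+b²) = (1/12)(3)[(1.48)² + (0.438)²] = 0.59556 kg·m²; centre at d = 0.108 m, so the parallel axis theorem gives I = 0.59556 + (3)(0.108)² = 0.63055 kg·m².
Total I = 3.6172 + 0.014463 + 0.63055 = 4.2623 kg·m².

4.26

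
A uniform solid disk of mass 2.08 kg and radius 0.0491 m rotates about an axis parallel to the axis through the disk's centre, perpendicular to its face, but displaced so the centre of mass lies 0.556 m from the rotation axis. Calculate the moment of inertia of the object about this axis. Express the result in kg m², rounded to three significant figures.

I_cm = (1/2)MR² = (1/2)(2.08)(0.0491)² = 0.0025072 kg m²; centre at d = 0.556 m, so the parallel axis theorem gives I = 0.0025072 + (2.08)(0.556)² = 0.64551 kg m².

0.646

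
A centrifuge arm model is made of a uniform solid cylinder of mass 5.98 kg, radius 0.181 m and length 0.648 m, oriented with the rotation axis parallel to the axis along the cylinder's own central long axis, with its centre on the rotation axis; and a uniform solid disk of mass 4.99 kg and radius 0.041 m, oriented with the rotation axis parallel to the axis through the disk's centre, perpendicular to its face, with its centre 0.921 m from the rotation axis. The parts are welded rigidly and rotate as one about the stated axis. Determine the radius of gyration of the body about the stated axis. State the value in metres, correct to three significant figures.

Solid cylinder: I_cm = (1/2)MR² = (1/2)(5.98)(0.181)² = 0.097955 kg m²; axis through the centre, so I = 0.097955 kg m².
Solid disk: I_cm = (1/2)MR² = (1/2)(4.99)(0.041)² = 0.0041941 kg m²; centre at d = 0.921 m, so I = I_cm + Md² gives I = 0.0041941 + (4.99)(0.921)² = 4.2369 kg m².
Total I = 4.3349 kg m²; total mass M = 10.97 kg.
k = √(I/M) = √(4.3349/10.97) = 0.62862 m.

0.629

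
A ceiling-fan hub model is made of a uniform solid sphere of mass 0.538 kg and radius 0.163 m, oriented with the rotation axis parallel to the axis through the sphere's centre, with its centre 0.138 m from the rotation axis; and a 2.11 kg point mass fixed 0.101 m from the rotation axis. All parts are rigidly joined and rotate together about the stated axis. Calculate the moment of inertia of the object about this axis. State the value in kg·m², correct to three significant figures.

Solid sphere: I_cm = (2/5)MR² = (2/5)(0.538)(0.163)² = 0.0057176 kg·m²; centre at d = 0.138 m, so I = I_cm + Md² gives I = 0.0057176 + (0.538)(0.138)² = 0.015963 kg·m².
Point mass: I_cm = 0; centre at d = 0.101 m, so I = I_cm + Md² gives I = 0 + (2.11)(0.101)² = 0.021524 kg·m².
Total I = 0.015963 + 0.021524 = 0.037487 kg·m².

0.0375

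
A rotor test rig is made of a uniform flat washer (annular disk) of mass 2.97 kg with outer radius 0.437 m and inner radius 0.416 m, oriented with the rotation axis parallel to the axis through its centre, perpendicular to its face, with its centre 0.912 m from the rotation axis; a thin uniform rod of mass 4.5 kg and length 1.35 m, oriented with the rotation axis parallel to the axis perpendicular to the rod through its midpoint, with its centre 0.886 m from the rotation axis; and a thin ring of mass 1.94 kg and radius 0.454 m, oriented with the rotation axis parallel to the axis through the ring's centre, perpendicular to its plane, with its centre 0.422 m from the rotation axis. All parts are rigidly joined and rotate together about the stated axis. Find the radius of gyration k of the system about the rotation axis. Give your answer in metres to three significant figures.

Annular disk: I_cm = (1/2)M(R²+r²) = (1/2)(2.97)[(0.437)² + (0.416)²] = 0.54058 kg m²; centre at d = 0.912 m, so the parallel axis theorem gives I = 0.54058 + (2.97)(0.912)² = 3.0109 kg m².
Thin rod: I_cm = (1/12)ML² = (1/12)(4.5)(1.35)² = 0.68344 kg m²; centre at d = 0.886 m, so the parallel axis theorem gives I = 0.68344 + (4.5)(0.886)² = 4.2159 kg m².
Thin ring: I_cm = MR² = (1.94)(0.454)² = 0.39987 kg m²; centre at d = 0.422 m, so the parallel axis theorem gives I = 0.39987 + (1.94)(0.422)² = 0.74535 kg m².
Total I = 7.9721 kg m²; total mass M = 9.41 kg.
k = √(I/M) = √(7.9721/9.41) = 0.92043 m.

0.920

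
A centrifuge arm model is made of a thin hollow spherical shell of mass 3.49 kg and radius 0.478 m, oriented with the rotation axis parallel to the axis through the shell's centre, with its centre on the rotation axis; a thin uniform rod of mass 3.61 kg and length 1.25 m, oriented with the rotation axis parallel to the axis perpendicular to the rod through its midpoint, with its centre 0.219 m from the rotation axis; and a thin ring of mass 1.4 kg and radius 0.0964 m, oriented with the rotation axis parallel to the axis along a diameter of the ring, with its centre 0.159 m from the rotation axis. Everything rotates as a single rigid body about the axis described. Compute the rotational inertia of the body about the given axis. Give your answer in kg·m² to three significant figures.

1.22

Spherical shell: I_cm = (2/3)MR² = (2/3)(3.49)(0.478)² = 0.53161 kg·m²; axis through the centre, so I = 0.53161 kg·m².
Thin rod: I_cm = (1/12)ML² = (1/12)(3.61)(1.25)² = 0.47005 kg·m²; centre at d = 0.219 m, so I = I_cm + Md² gives I = 0.47005 + (3.61)(0.219)² = 0.64319 kg·m².
Thin ring: I_cm = (1/2)MR² = (1/2)(1.4)(0.0964)² = 0.0065051 kg·m²; centre at d = 0.159 m, so I = I_cm + Md² gives I = 0.0065051 + (1.4)(0.159)² = 0.041898 kg·m².
Total I = 0.53161 + 0.64319 + 0.041898 = 1.2167 kg·m².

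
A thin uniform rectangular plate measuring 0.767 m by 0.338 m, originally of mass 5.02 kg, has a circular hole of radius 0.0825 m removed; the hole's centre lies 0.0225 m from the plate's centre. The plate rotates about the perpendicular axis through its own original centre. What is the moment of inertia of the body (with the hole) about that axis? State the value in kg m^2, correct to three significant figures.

Unpierced body about its centre: I₀ = (1/12)M(a²+b²) = (1/12)(5.02)[(0.767)² + (0.338)²] = 0.29389 kg m^2.
The removed disk has mass m = M·πr²/(ab) = (5.02)·π(0.0825)²/(0.767·0.338) = 0.41405 kg (same uniform areal density).
Its moment of inertia about the rotation axis (parallel-axis theorem): I_hole = (1/2)mr² + md² = (1/2)(0.41405)(0.0825)² + (0.41405)(0.0225)² = 0.0016187 kg m^2.
Treating the hole as negative mass, I = I₀ − I_hole = 0.29389 − 0.0016187 = 0.29227 kg m^2.

0.292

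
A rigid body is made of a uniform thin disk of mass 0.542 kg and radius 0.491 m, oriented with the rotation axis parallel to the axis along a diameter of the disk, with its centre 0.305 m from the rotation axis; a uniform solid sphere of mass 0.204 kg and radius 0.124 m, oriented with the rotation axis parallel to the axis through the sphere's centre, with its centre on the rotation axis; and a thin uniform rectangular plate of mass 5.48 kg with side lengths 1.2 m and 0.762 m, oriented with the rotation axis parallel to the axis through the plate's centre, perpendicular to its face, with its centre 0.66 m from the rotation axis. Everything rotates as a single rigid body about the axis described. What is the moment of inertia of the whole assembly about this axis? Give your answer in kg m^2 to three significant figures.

Thin disk: I_cm = (1/4)MR² = (1/4)(0.542)(0.491)² = 0.032666 kg m^2; centre at d = 0.305 m, so the parallel axis theorem gives I = 0.032666 + (0.542)(0.305)² = 0.083086 kg m^2.
Solid sphere: I_cm = (2/5)MR² = (2/5)(0.204)(0.124)² = 0.0012547 kg m^2; axis through the centre, so I = 0.0012547 kg m^2.
Rectangular plate: I_cm = (1/12)M(a²+b²) = (1/12)(5.48)[(1.2)² + (0.762)²] = 0.92276 kg m^2; centre at d = 0.66 m, so the parallel axis theorem gives I = 0.92276 + (5.48)(0.66)² = 3.3098 kg m^2.
Total I = 0.083086 + 0.0012547 + 3.3098 = 3.3942 kg m^2.

3.39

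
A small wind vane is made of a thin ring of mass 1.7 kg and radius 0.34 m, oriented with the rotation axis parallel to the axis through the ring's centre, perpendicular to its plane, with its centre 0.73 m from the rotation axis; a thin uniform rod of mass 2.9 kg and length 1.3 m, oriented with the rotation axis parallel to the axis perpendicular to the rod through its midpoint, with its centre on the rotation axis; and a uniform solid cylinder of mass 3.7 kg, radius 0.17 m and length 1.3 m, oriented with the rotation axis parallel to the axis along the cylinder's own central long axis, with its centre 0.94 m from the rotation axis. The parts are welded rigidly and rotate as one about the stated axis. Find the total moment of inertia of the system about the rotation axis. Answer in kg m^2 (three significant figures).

4.83

Thin ring: I_cm = MR² = (1.7)(0.34)² = 0.19652 kg m^2; centre at d = 0.73 m, so the parallel axis theorem gives I = 0.19652 + (1.7)(0.73)² = 1.1024 kg m^2.
Thin rod: I_cm = (1/12)ML² = (1/12)(2.9)(1.3)² = 0.40842 kg m^2; axis through the centre, so I = 0.40842 kg m^2.
Solid cylinder: I_cm = (1/2)MR² = (1/2)(3.7)(0.17)² = 0.053465 kg m^2; centre at d = 0.94 m, so the parallel axis theorem gives I = 0.053465 + (3.7)(0.94)² = 3.3228 kg m^2.
Total I = 1.1024 + 0.40842 + 3.3228 = 4.8337 kg m^2.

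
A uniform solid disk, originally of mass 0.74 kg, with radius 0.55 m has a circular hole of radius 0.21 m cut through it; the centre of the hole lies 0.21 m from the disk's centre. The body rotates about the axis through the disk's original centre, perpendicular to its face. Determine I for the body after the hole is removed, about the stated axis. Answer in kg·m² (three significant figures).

Unpierced body about its centre: I₀ = (1/2)MR² = (1/2)(0.74)(0.55)² = 0.11193 kg·m².
The removed disk has mass m = M·(r/R)² = (0.74)(0.21/0.55)² = 0.10788 kg (same uniform areal density).
Its moment of inertia about the rotation axis (parallel-axis theorem): I_hole = (1/2)mr² + md² = (1/2)(0.10788)(0.21)² + (0.10788)(0.21)² = 0.0071363 kg·m².
Treating the hole as negative mass, I = I₀ − I_hole = 0.11193 − 0.0071363 = 0.10479 kg·m².

0.105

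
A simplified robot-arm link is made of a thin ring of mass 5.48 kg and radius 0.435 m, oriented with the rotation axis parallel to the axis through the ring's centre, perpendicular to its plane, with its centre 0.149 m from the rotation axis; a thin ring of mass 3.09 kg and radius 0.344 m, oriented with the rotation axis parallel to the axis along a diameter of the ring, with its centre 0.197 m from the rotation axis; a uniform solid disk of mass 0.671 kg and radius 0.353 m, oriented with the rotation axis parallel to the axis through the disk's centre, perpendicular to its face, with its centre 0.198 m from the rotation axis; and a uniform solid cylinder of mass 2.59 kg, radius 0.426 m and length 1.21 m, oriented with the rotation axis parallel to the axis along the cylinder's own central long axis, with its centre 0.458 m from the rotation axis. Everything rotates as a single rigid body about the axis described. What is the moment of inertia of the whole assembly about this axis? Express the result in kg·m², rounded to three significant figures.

Thin ring: I_cm = MR² = (5.48)(0.435)² = 1.037 kg·m²; centre at d = 0.149 m, so I = I_cm + Md² gives I = 1.037 + (5.48)(0.149)² = 1.1586 kg·m².
Thin ring: I_cm = (1/2)MR² = (1/2)(3.09)(0.344)² = 0.18283 kg·m²; centre at d = 0.197 m, so I = I_cm + Md² gives I = 0.18283 + (3.09)(0.197)² = 0.30275 kg·m².
Solid disk: I_cm = (1/2)MR² = (1/2)(0.671)(0.353)² = 0.041806 kg·m²; centre at d = 0.198 m, so I = I_cm + Md² gives I = 0.041806 + (0.671)(0.198)² = 0.068112 kg·m².
Solid cylinder: I_cm = (1/2)MR² = (1/2)(2.59)(0.426)² = 0.23501 kg·m²; centre at d = 0.458 m, so I = I_cm + Md² gives I = 0.23501 + (2.59)(0.458)² = 0.7783 kg·m².
Total I = 1.1586 + 0.30275 + 0.068112 + 0.7783 = 2.3078 kg·m².

2.31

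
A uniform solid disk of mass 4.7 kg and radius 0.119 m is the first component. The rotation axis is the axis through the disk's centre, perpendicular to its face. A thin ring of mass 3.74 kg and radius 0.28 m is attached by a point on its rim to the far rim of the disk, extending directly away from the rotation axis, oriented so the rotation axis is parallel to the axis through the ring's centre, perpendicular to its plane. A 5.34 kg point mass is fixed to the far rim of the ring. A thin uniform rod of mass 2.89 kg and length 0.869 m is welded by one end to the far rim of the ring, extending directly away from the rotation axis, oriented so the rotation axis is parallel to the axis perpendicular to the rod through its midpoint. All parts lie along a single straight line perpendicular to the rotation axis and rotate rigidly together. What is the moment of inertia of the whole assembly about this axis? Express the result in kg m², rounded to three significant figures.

Solid disk: I_cm = (1/2)MR² = (1/2)(4.7)(0.119)² = 0.033278 kg m²; axis through the centre, so I = 0.033278 kg m².
Thin ring: I_cm = MR² = (3.74)(0.28)² = 0.29322 kg m²; centre at d = 0.119 + 0.28 = 0.399 m, so the parallel axis theorem gives I = 0.29322 + (3.74)(0.399)² = 0.88863 kg m².
Point mass: I_cm = 0; centre at d = 0.119 + 0.28 + 0.28 = 0.679 m, so the parallel axis theorem gives I = 0 + (5.34)(0.679)² = 2.462 kg m².
Thin rod: I_cm = (1/12)ML² = (1/12)(2.89)(0.869)² = 0.18187 kg m²; centre at d = 0.119 + 0.28 + 0.28 + 0.4345 = 1.1135 m, so the parallel axis theorem gives I = 0.18187 + (2.89)(1.1135)² = 3.7651 kg m².
Total I = 0.033278 + 0.88863 + 2.462 + 3.7651 = 7.149 kg m².

7.15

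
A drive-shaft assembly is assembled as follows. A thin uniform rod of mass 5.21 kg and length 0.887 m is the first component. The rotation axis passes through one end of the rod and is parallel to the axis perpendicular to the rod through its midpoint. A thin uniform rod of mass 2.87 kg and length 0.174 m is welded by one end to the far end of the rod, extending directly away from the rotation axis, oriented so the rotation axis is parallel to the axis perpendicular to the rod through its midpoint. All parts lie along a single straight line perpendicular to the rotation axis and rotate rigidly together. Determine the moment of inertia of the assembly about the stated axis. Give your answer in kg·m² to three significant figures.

4.10

Thin rod: I_cm = (1/12)ML² = (1/12)(5.21)(0.887)² = 0.34159 kg·m²; centre at d = 0.4435 m, so the parallel axis theorem gives I = 0.34159 + (5.21)(0.4435)² = 1.3664 kg·m².
Thin rod: I_cm = (1/12)ML² = (1/12)(2.87)(0.174)² = 0.007241 kg·m²; centre at d = 0.4435 + 0.4435 + 0.087 = 0.974 m, so the parallel axis theorem gives I = 0.007241 + (2.87)(0.974)² = 2.7299 kg·m².
Total I = 1.3664 + 2.7299 = 4.0963 kg·m².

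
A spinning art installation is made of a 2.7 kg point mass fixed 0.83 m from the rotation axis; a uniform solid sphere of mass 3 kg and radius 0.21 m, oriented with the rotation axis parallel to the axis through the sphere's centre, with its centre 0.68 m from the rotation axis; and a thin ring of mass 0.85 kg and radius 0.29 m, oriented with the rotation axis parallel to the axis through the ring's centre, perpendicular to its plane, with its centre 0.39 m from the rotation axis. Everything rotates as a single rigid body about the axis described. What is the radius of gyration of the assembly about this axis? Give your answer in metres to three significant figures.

0.731

Point mass: I_cm = 0; centre at d = 0.83 m, so I = I_cm + Md² gives I = 0 + (2.7)(0.83)² = 1.86 kg m².
Solid sphere: I_cm = (2/5)MR² = (2/5)(3)(0.21)² = 0.05292 kg m²; centre at d = 0.68 m, so I = I_cm + Md² gives I = 0.05292 + (3)(0.68)² = 1.4401 kg m².
Thin ring: I_cm = MR² = (0.85)(0.29)² = 0.071485 kg m²; centre at d = 0.39 m, so I = I_cm + Md² gives I = 0.071485 + (0.85)(0.39)² = 0.20077 kg m².
Total I = 3.5009 kg m²; total mass M = 6.55 kg.
k = √(I/M) = √(3.5009/6.55) = 0.73109 m.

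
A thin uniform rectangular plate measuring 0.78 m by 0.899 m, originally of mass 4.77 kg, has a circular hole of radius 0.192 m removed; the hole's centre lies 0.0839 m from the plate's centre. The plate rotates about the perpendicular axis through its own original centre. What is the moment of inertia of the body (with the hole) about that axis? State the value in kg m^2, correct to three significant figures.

0.543

Unpierced body about its centre: I₀ = (1/12)M(a²+b²) = (1/12)(4.77)[(0.78)² + (0.899)²] = 0.5631 kg m^2.
The removed disk has mass m = M·πr²/(ab) = (4.77)·π(0.192)²/(0.78·0.899) = 0.7878 kg (same uniform areal density).
Its moment of inertia about the rotation axis (parallel-axis theorem): I_hole = (1/2)mr² + md² = (1/2)(0.7878)(0.192)² + (0.7878)(0.0839)² = 0.020066 kg m^2.
Treating the hole as negative mass, I = I₀ − I_hole = 0.5631 − 0.020066 = 0.54303 kg m^2.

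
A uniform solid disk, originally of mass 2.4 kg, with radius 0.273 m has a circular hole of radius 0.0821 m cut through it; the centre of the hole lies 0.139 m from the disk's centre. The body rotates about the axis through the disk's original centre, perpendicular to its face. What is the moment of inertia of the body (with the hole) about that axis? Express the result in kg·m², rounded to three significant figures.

0.0845

Unpierced body about its centre: I₀ = (1/2)MR² = (1/2)(2.4)(0.273)² = 0.089435 kg·m².
The removed disk has mass m = M·(r/R)² = (2.4)(0.0821/0.273)² = 0.21706 kg (same uniform areal density).
Its moment of inertia about the rotation axis (parallel-axis theorem): I_hole = (1/2)mr² + md² = (1/2)(0.21706)(0.0821)² + (0.21706)(0.139)² = 0.0049253 kg·m².
Treating the hole as negative mass, I = I₀ − I_hole = 0.089435 − 0.0049253 = 0.08451 kg·m².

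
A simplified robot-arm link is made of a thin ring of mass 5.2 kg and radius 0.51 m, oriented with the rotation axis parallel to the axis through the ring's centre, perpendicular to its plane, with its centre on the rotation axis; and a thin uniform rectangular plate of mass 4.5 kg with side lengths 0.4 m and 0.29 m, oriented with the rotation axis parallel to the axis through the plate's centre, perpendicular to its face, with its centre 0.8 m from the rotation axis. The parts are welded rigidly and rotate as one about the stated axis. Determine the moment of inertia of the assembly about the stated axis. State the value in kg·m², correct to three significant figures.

4.32

Thin ring: I_cm = MR² = (5.2)(0.51)² = 1.3525 kg·m²; axis through the centre, so I = 1.3525 kg·m².
Rectangular plate: I_cm = (1/12)M(a²+b²) = (1/12)(4.5)[(0.4)² + (0.29)²] = 0.091538 kg·m²; centre at d = 0.8 m, so I = I_cm + Md² gives I = 0.091538 + (4.5)(0.8)² = 2.9715 kg·m².
Total I = 1.3525 + 2.9715 = 4.3241 kg·m².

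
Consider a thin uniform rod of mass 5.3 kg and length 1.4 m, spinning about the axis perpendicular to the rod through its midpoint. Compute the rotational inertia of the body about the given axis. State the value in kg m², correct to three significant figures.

I_cm = (1/12)ML² = (1/12)(5.3)(1.4)² = 0.86567 kg m²; axis through the centre, so I = 0.86567 kg m².

0.866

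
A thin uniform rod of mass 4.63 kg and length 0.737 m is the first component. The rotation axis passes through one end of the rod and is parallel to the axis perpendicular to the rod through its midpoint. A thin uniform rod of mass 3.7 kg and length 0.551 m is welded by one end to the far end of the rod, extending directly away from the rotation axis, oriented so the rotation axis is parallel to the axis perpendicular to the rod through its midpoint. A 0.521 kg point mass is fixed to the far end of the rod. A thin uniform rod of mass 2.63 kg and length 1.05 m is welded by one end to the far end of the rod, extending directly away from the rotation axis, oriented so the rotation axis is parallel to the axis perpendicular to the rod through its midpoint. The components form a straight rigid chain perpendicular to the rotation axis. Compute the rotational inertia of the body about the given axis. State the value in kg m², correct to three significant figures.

14.5

Thin rod: I_cm = (1/12)ML² = (1/12)(4.63)(0.737)² = 0.20957 kg m²; centre at d = 0.3685 m, so the parallel axis theorem gives I = 0.20957 + (4.63)(0.3685)² = 0.83829 kg m².
Thin rod: I_cm = (1/12)ML² = (1/12)(3.7)(0.551)² = 0.09361 kg m²; centre at d = 0.3685 + 0.3685 + 0.2755 = 1.0125 m, so the parallel axis theorem gives I = 0.09361 + (3.7)(1.0125)² = 3.8867 kg m².
Point mass: I_cm = 0; centre at d = 0.3685 + 0.3685 + 0.2755 + 0.2755 = 1.288 m, so the parallel axis theorem gives I = 0 + (0.521)(1.288)² = 0.86431 kg m².
Thin rod: I_cm = (1/12)ML² = (1/12)(2.63)(1.05)² = 0.24163 kg m²; centre at d = 0.3685 + 0.3685 + 0.2755 + 0.2755 + 0.525 = 1.813 m, so the parallel axis theorem gives I = 0.24163 + (2.63)(1.813)² = 8.8864 kg m².
Total I = 0.83829 + 3.8867 + 0.86431 + 8.8864 = 14.476 kg m².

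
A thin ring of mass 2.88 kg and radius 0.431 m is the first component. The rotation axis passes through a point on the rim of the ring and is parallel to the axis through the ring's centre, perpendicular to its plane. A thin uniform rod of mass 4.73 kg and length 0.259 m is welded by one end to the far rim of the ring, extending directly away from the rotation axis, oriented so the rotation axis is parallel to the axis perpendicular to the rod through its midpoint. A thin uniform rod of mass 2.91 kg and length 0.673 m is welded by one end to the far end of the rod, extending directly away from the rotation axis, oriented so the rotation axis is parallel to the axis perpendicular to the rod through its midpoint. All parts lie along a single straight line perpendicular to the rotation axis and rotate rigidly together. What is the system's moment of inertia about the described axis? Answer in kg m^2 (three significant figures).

Thin ring: I_cm = MR² = (2.88)(0.431)² = 0.53499 kg m^2; centre at d = 0.431 m, so I = I_cm + Md² gives I = 0.53499 + (2.88)(0.431)² = 1.07 kg m^2.
Thin rod: I_cm = (1/12)ML² = (1/12)(4.73)(0.259)² = 0.026441 kg m^2; centre at d = 0.431 + 0.431 + 0.1295 = 0.9915 m, so I = I_cm + Md² gives I = 0.026441 + (4.73)(0.9915)² = 4.6764 kg m^2.
Thin rod: I_cm = (1/12)ML² = (1/12)(2.91)(0.673)² = 0.10984 kg m^2; centre at d = 0.431 + 0.431 + 0.1295 + 0.1295 + 0.3365 = 1.4575 m, so I = I_cm + Md² gives I = 0.10984 + (2.91)(1.4575)² = 6.2916 kg m^2.
Total I = 1.07 + 4.6764 + 6.2916 = 12.038 kg m^2.

12.0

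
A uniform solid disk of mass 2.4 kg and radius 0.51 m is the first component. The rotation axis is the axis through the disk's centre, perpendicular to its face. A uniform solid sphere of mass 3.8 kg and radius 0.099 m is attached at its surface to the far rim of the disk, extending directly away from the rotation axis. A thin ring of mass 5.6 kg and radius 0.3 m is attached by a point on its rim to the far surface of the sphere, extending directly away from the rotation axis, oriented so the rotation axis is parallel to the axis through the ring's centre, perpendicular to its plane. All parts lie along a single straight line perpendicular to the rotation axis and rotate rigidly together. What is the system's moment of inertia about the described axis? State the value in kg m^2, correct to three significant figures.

7.93

Solid disk: I_cm = (1/2)MR² = (1/2)(2.4)(0.51)² = 0.31212 kg m^2; axis through the centre, so I = 0.31212 kg m^2.
Solid sphere: I_cm = (2/5)MR² = (2/5)(3.8)(0.099)² = 0.014898 kg m^2; centre at d = 0.51 + 0.099 = 0.609 m, so I = I_cm + Md² gives I = 0.014898 + (3.8)(0.609)² = 1.4242 kg m^2.
Thin ring: I_cm = MR² = (5.6)(0.3)² = 0.504 kg m^2; centre at d = 0.51 + 0.099 + 0.099 + 0.3 = 1.008 m, so I = I_cm + Md² gives I = 0.504 + (5.6)(1.008)² = 6.194 kg m^2.
Total I = 0.31212 + 1.4242 + 6.194 = 7.9303 kg m^2.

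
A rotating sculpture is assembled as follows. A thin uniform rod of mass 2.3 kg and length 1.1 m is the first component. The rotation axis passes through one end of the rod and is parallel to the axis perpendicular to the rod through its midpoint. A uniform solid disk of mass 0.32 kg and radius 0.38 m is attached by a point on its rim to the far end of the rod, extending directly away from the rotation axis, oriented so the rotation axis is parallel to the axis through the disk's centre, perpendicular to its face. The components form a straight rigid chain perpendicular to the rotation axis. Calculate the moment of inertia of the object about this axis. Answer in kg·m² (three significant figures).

1.65

Thin rod: I_cm = (1/12)ML² = (1/12)(2.3)(1.1)² = 0.23192 kg·m²; centre at d = 0.55 m, so the parallel axis theorem gives I = 0.23192 + (2.3)(0.55)² = 0.92767 kg·m².
Solid disk: I_cm = (1/2)MR² = (1/2)(0.32)(0.38)² = 0.023104 kg·m²; centre at d = 0.55 + 0.55 + 0.38 = 1.48 m, so the parallel axis theorem gives I = 0.023104 + (0.32)(1.48)² = 0.72403 kg·m².
Total I = 0.92767 + 0.72403 = 1.6517 kg·m².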